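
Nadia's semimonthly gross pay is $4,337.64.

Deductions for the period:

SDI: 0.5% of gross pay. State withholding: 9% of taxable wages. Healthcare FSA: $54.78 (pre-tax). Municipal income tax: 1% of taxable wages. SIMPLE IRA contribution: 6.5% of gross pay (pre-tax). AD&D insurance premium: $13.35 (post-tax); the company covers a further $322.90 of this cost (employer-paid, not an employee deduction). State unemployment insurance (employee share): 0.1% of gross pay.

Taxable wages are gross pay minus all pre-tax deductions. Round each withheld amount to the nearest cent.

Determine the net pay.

$3,561.44

SIMPLE IRA contribution: $4,337.64 × 0.065 = $281.95
Healthcare FSA: $54.78
Pre-tax total = $281.95 + $54.78 = $336.73
Taxable wages = $4,337.64 − $336.73 = $4,000.91
State withholding: $4,000.91 × 0.09 = $360.08
Municipal income tax: $4,000.91 × 0.01 = $40.01
SDI: $4,337.64 × 0.005 = $21.69
State unemployment insurance (employee share): $4,337.64 × 0.001 = $4.34
AD&D insurance premium: $13.35
(Employer's $322.90 toward AD&D insurance premium is not withheld from the employee.)
Total deductions = $281.95 + $54.78 + $360.08 + $40.01 + $21.69 + $4.34 + $13.35 = $776.20
Net pay = $4,337.64 − $776.20 = $3,561.44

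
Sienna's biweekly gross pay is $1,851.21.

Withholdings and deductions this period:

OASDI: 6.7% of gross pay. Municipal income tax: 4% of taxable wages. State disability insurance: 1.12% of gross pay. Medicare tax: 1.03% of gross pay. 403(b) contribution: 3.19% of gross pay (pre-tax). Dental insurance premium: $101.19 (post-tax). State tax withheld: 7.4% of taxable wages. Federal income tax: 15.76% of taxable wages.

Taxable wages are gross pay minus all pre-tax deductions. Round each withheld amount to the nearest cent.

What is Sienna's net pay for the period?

$1,040.39

403(b) contribution: $1,851.21 × 0.0319 = $59.05
Taxable wages = $1,851.21 − $59.05 = $1,792.16
Municipal income tax: $1,792.16 × 0.04 = $71.69
State tax withheld: $1,792.16 × 0.074 = $132.62
Federal income tax: $1,792.16 × 0.1576 = $282.44
Medicare tax: $1,851.21 × 0.0103 = $19.07
State disability insurance: $1,851.21 × 0.0112 = $20.73
OASDI: $1,851.21 × 0.067 = $124.03
Dental insurance premium: $101.19
Total deductions = $59.05 + $71.69 + $132.62 + $282.44 + $19.07 + $20.73 + $124.03 + $101.19 = $810.82
Net pay = $1,851.21 − $810.82 = $1,040.39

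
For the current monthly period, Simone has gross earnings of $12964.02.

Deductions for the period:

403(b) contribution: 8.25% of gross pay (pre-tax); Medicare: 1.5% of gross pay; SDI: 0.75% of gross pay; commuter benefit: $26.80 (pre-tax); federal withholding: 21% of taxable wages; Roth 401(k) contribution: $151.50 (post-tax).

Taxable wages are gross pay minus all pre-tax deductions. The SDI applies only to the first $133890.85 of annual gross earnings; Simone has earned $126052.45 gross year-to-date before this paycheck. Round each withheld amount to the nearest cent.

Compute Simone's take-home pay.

$8970.73

Commuter benefit: $26.80
403(b) contribution: $12964.02 × 0.0825 = $1069.53
Pre-tax total = $26.80 + $1069.53 = $1096.33
Taxable wages = $12964.02 − $1096.33 = $11867.69
Federal withholding: $11867.69 × 0.21 = $2492.21
Medicare: $12964.02 × 0.015 = $194.46
SDI: only $133890.85 − $126052.45 = $7838.40 of this check is subject → $7838.40 × 0.0075 = $58.79
Roth 401(k) contribution: $151.50
Total deductions = $26.80 + $1069.53 + $2492.21 + $194.46 + $58.79 + $151.50 = $3993.29
Net pay = $12964.02 − $3993.29 = $8970.73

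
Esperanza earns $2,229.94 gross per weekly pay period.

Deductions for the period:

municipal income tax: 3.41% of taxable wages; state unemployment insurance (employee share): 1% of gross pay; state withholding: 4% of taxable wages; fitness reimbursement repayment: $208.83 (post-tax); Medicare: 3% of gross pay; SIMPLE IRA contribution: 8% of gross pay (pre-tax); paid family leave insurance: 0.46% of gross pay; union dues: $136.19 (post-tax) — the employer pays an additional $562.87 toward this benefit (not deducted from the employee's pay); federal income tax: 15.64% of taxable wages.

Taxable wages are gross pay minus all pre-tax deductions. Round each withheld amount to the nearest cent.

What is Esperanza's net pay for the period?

SIMPLE IRA contribution: $2,229.94 × 0.08 = $178.40
Taxable wages = $2,229.94 − $178.40 = $2,051.54
Federal income tax: $2,051.54 × 0.1564 = $320.86
State withholding: $2,051.54 × 0.04 = $82.06
Municipal income tax: $2,051.54 × 0.0341 = $69.96
Medicare: $2,229.94 × 0.03 = $66.90
State unemployment insurance (employee share): $2,229.94 × 0.01 = $22.30
Paid family leave insurance: $2,229.94 × 0.0046 = $10.26
Fitness reimbursement repayment: $208.83
Union dues: $136.19
(Employer's $562.87 toward union dues is not withheld from the employee.)
Total deductions = $178.40 + $320.86 + $82.06 + $69.96 + $66.90 + $22.30 + $10.26 + $208.83 + $136.19 = $1,095.76
Net pay = $2,229.94 − $1,095.76 = $1,134.18

$1,134.18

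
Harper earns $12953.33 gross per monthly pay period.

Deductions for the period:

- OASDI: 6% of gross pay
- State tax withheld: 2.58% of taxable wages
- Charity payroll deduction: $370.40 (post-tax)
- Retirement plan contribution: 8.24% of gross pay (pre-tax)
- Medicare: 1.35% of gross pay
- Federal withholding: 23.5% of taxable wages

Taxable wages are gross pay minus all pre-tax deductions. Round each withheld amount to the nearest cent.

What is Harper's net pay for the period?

Retirement plan contribution: $12953.33 × 0.0824 = $1067.35
Taxable wages = $12953.33 − $1067.35 = $11885.98
Federal withholding: $11885.98 × 0.235 = $2793.21
State tax withheld: $11885.98 × 0.0258 = $306.66
OASDI: $12953.33 × 0.06 = $777.20
Medicare: $12953.33 × 0.0135 = $174.87
Charity payroll deduction: $370.40
Total deductions = $1067.35 + $2793.21 + $306.66 + $777.20 + $174.87 + $370.40 = $5489.69
Net pay = $12953.33 − $5489.69 = $7463.64

$7463.64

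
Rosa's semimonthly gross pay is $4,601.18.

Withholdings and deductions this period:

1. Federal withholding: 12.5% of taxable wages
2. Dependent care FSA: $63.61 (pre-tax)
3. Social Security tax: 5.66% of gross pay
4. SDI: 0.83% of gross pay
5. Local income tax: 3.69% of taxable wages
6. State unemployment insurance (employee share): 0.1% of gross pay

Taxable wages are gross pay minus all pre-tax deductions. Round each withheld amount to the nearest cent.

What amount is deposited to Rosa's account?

Dependent care FSA: $63.61
Taxable wages = $4,601.18 − $63.61 = $4,537.57
Federal withholding: $4,537.57 × 0.125 = $567.20
Local income tax: $4,537.57 × 0.0369 = $167.44
Social Security tax: $4,601.18 × 0.0566 = $260.43
SDI: $4,601.18 × 0.0083 = $38.19
State unemployment insurance (employee share): $4,601.18 × 0.001 = $4.60
Total deductions = $63.61 + $567.20 + $167.44 + $260.43 + $38.19 + $4.60 = $1,101.47
Net pay = $4,601.18 − $1,101.47 = $3,499.71

$3,499.71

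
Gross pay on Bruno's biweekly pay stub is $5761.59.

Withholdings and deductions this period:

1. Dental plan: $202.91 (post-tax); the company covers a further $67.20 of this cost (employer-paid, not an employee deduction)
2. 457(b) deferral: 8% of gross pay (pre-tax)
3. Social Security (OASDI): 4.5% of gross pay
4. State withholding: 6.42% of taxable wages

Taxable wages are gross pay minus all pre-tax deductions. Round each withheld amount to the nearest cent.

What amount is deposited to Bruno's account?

$4498.18

457(b) deferral: $5761.59 × 0.08 = $460.93
Taxable wages = $5761.59 − $460.93 = $5300.66
State withholding: $5300.66 × 0.0642 = $340.30
Social Security (OASDI): $5761.59 × 0.045 = $259.27
Dental plan: $202.91
(Employer's $67.20 toward dental plan is not withheld from the employee.)
Total deductions = $460.93 + $340.30 + $259.27 + $202.91 = $1263.41
Net pay = $5761.59 − $1263.41 = $4498.18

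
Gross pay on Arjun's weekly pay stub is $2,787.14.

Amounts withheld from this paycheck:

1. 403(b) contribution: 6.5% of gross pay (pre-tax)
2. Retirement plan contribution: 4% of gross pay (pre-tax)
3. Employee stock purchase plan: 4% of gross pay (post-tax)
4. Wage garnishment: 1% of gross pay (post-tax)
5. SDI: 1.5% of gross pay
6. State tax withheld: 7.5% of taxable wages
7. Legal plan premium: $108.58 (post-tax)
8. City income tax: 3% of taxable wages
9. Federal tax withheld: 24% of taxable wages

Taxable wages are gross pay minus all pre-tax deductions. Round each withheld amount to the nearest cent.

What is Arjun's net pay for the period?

$1,344.14

403(b) contribution: $2,787.14 × 0.065 = $181.16
Retirement plan contribution: $2,787.14 × 0.04 = $111.49
Pre-tax total = $181.16 + $111.49 = $292.65
Taxable wages = $2,787.14 − $292.65 = $2,494.49
State tax withheld: $2,494.49 × 0.075 = $187.09
City income tax: $2,494.49 × 0.03 = $74.83
Federal tax withheld: $2,494.49 × 0.24 = $598.68
SDI: $2,787.14 × 0.015 = $41.81
Legal plan premium: $108.58
Wage garnishment: $2,787.14 × 0.01 = $27.87
Employee stock purchase plan: $2,787.14 × 0.04 = $111.49
Total deductions = $181.16 + $111.49 + $187.09 + $74.83 + $598.68 + $41.81 + $108.58 + $27.87 + $111.49 = $1,443.00
Net pay = $2,787.14 − $1,443.00 = $1,344.14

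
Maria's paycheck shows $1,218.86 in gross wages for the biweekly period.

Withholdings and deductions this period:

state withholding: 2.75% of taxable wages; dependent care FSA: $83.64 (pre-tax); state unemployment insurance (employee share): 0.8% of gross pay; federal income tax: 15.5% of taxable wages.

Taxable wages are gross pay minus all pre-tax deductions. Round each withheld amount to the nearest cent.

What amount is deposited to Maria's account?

Dependent care FSA: $83.64
Taxable wages = $1,218.86 − $83.64 = $1,135.22
Federal income tax: $1,135.22 × 0.155 = $175.96
State withholding: $1,135.22 × 0.0275 = $31.22
State unemployment insurance (employee share): $1,218.86 × 0.008 = $9.75
Total deductions = $83.64 + $175.96 + $31.22 + $9.75 = $300.57
Net pay = $1,218.86 − $300.57 = $918.29

$918.29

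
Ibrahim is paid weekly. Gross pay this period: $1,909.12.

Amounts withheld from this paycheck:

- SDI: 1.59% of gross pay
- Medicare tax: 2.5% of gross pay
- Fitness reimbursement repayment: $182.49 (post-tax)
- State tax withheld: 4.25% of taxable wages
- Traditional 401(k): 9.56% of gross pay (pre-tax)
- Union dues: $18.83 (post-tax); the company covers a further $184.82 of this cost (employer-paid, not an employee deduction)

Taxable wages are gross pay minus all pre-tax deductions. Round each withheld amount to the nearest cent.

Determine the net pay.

$1,373.82

Traditional 401(k): $1,909.12 × 0.0956 = $182.51
Taxable wages = $1,909.12 − $182.51 = $1,726.61
State tax withheld: $1,726.61 × 0.0425 = $73.38
SDI: $1,909.12 × 0.0159 = $30.36
Medicare tax: $1,909.12 × 0.025 = $47.73
Fitness reimbursement repayment: $182.49
Union dues: $18.83
(Employer's $184.82 toward union dues is not withheld from the employee.)
Total deductions = $182.51 + $73.38 + $30.36 + $47.73 + $182.49 + $18.83 = $535.30
Net pay = $1,909.12 − $535.30 = $1,373.82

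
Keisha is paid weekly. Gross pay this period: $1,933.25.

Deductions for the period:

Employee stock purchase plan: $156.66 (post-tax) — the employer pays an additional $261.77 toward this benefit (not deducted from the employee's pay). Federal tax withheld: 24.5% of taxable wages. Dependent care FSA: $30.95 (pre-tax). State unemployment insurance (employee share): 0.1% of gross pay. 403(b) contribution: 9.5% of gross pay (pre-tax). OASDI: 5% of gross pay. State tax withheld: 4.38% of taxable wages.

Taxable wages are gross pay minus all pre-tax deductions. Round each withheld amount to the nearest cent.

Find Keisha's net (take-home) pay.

$967.04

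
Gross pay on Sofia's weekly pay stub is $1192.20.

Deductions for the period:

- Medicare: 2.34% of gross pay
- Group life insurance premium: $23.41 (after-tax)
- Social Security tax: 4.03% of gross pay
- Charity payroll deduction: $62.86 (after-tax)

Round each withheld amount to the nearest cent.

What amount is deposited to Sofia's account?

Social Security tax: $1192.20 × 0.0403 = $48.05
Medicare: $1192.20 × 0.0234 = $27.90
Group life insurance premium: $23.41
Charity payroll deduction: $62.86
Total deductions = $48.05 + $27.90 + $23.41 + $62.86 = $162.22
Net pay = $1192.20 − $162.22 = $1029.98

$1029.98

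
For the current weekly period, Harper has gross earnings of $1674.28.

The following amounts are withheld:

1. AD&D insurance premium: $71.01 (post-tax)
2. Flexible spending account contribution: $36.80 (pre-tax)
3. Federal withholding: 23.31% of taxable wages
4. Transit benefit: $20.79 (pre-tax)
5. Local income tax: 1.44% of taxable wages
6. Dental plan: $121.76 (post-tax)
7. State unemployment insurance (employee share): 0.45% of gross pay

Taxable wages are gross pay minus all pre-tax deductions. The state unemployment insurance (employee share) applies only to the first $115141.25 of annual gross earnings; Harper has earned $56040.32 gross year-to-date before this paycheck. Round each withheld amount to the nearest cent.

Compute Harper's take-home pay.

$1016.26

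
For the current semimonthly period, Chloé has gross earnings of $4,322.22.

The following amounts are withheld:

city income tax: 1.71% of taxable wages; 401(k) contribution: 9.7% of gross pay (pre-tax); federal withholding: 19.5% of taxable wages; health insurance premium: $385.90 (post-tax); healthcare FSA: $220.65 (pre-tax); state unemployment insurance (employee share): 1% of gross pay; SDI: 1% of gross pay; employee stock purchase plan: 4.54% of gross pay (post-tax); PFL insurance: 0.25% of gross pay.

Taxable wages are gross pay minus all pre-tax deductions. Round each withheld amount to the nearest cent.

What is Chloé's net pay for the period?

Healthcare FSA: $220.65
401(k) contribution: $4,322.22 × 0.097 = $419.26
Pre-tax total = $220.65 + $419.26 = $639.91
Taxable wages = $4,322.22 − $639.91 = $3,682.31
City income tax: $3,682.31 × 0.0171 = $62.97
Federal withholding: $3,682.31 × 0.195 = $718.05
PFL insurance: $4,322.22 × 0.0025 = $10.81
State unemployment insurance (employee share): $4,322.22 × 0.01 = $43.22
SDI: $4,322.22 × 0.01 = $43.22
Employee stock purchase plan: $4,322.22 × 0.0454 = $196.23
Health insurance premium: $385.90
Total deductions = $220.65 + $419.26 + $62.97 + $718.05 + $10.81 + $43.22 + $43.22 + $196.23 + $385.90 = $2,100.31
Net pay = $4,322.22 − $2,100.31 = $2,221.91

$2,221.91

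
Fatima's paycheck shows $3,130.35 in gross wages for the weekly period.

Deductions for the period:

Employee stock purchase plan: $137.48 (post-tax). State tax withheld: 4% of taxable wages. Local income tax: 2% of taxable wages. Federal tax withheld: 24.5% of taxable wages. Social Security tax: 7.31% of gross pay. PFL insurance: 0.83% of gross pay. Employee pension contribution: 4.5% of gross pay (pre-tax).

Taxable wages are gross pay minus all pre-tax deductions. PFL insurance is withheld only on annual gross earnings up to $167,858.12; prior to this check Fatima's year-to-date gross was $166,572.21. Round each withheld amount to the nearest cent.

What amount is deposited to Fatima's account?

$1,700.71

Employee pension contribution: $3,130.35 × 0.045 = $140.87
Taxable wages = $3,130.35 − $140.87 = $2,989.48
State tax withheld: $2,989.48 × 0.04 = $119.58
Federal tax withheld: $2,989.48 × 0.245 = $732.42
Local income tax: $2,989.48 × 0.02 = $59.79
PFL insurance: only $167,858.12 − $166,572.21 = $1,285.91 of this check is subject → $1,285.91 × 0.0083 = $10.67
Social Security tax: $3,130.35 × 0.0731 = $228.83
Employee stock purchase plan: $137.48
Total deductions = $140.87 + $119.58 + $732.42 + $59.79 + $10.67 + $228.83 + $137.48 = $1,429.64
Net pay = $3,130.35 − $1,429.64 = $1,700.71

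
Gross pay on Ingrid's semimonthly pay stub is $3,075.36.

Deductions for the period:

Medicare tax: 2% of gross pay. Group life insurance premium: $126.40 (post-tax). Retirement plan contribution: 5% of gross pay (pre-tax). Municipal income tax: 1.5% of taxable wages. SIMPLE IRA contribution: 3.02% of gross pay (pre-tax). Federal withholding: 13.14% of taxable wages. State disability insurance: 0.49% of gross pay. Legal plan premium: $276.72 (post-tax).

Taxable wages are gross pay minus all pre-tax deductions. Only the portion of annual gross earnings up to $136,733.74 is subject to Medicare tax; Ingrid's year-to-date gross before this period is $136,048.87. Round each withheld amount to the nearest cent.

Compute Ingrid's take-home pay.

SIMPLE IRA contribution: $3,075.36 × 0.0302 = $92.88
Retirement plan contribution: $3,075.36 × 0.05 = $153.77
Pre-tax total = $92.88 + $153.77 = $246.65
Taxable wages = $3,075.36 − $246.65 = $2,828.71
Federal withholding: $2,828.71 × 0.1314 = $371.69
Municipal income tax: $2,828.71 × 0.015 = $42.43
State disability insurance: $3,075.36 × 0.0049 = $15.07
Medicare tax: only $136,733.74 − $136,048.87 = $684.87 of this check is subject → $684.87 × 0.02 = $13.70
Legal plan premium: $276.72
Group life insurance premium: $126.40
Total deductions = $92.88 + $153.77 + $371.69 + $42.43 + $15.07 + $13.70 + $276.72 + $126.40 = $1,092.66
Net pay = $3,075.36 − $1,092.66 = $1,982.70

$1,982.70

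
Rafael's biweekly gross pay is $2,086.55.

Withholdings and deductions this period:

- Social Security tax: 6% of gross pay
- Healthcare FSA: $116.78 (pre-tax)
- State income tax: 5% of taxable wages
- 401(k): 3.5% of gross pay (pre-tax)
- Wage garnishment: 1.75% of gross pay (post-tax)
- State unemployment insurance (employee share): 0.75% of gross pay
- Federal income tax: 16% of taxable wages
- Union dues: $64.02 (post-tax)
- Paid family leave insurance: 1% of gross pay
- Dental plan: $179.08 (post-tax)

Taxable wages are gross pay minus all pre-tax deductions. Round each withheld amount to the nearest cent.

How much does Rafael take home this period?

$1,057.10

Healthcare FSA: $116.78
401(k): $2,086.55 × 0.035 = $73.03
Pre-tax total = $116.78 + $73.03 = $189.81
Taxable wages = $2,086.55 − $189.81 = $1,896.74
State income tax: $1,896.74 × 0.05 = $94.84
Federal income tax: $1,896.74 × 0.16 = $303.48
Paid family leave insurance: $2,086.55 × 0.01 = $20.87
Social Security tax: $2,086.55 × 0.06 = $125.19
State unemployment insurance (employee share): $2,086.55 × 0.0075 = $15.65
Union dues: $64.02
Dental plan: $179.08
Wage garnishment: $2,086.55 × 0.0175 = $36.51
Total deductions = $116.78 + $73.03 + $94.84 + $303.48 + $20.87 + $125.19 + $15.65 + $64.02 + $179.08 + $36.51 = $1,029.45
Net pay = $2,086.55 − $1,029.45 = $1,057.10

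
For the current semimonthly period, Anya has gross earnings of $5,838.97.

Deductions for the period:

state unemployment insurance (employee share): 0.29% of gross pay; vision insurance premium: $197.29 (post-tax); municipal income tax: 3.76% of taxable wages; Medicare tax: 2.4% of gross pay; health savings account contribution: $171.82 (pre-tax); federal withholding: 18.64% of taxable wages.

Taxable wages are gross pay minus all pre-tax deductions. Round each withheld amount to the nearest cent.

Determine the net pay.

Health savings account contribution: $171.82
Taxable wages = $5,838.97 − $171.82 = $5,667.15
Federal withholding: $5,667.15 × 0.1864 = $1,056.36
Municipal income tax: $5,667.15 × 0.0376 = $213.08
State unemployment insurance (employee share): $5,838.97 × 0.0029 = $16.93
Medicare tax: $5,838.97 × 0.024 = $140.14
Vision insurance premium: $197.29
Total deductions = $171.82 + $1,056.36 + $213.08 + $16.93 + $140.14 + $197.29 = $1,795.62
Net pay = $5,838.97 − $1,795.62 = $4,043.35

$4,043.35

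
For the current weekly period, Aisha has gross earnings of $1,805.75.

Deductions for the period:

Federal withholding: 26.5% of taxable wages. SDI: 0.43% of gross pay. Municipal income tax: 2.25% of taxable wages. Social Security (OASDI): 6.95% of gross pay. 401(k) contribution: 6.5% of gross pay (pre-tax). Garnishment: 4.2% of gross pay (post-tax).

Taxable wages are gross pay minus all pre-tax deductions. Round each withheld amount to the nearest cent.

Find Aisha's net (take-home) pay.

401(k) contribution: $1,805.75 × 0.065 = $117.37
Taxable wages = $1,805.75 − $117.37 = $1,688.38
Municipal income tax: $1,688.38 × 0.0225 = $37.99
Federal withholding: $1,688.38 × 0.265 = $447.42
SDI: $1,805.75 × 0.0043 = $7.76
Social Security (OASDI): $1,805.75 × 0.0695 = $125.50
Garnishment: $1,805.75 × 0.042 = $75.84
Total deductions = $117.37 + $37.99 + $447.42 + $7.76 + $125.50 + $75.84 = $811.88
Net pay = $1,805.75 − $811.88 = $993.87

$993.87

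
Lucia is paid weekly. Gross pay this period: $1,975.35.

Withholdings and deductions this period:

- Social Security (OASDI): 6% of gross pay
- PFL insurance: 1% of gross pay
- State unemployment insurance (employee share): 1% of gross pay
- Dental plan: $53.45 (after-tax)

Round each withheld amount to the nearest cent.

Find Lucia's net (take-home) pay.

State unemployment insurance (employee share): $1,975.35 × 0.01 = $19.75
PFL insurance: $1,975.35 × 0.01 = $19.75
Social Security (OASDI): $1,975.35 × 0.06 = $118.52
Dental plan: $53.45
Total deductions = $19.75 + $19.75 + $118.52 + $53.45 = $211.47
Net pay = $1,975.35 − $211.47 = $1,763.88

$1,763.88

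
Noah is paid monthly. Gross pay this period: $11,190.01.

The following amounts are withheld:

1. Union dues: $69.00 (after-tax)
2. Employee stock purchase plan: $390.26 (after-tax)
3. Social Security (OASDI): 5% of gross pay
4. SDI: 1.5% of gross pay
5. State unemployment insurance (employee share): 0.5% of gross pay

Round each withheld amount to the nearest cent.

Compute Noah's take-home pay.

$9,947.45

Social Security (OASDI): $11,190.01 × 0.05 = $559.50
SDI: $11,190.01 × 0.015 = $167.85
State unemployment insurance (employee share): $11,190.01 × 0.005 = $55.95
Employee stock purchase plan: $390.26
Union dues: $69.00
Total deductions = $559.50 + $167.85 + $55.95 + $390.26 + $69.00 = $1,242.56
Net pay = $11,190.01 − $1,242.56 = $9,947.45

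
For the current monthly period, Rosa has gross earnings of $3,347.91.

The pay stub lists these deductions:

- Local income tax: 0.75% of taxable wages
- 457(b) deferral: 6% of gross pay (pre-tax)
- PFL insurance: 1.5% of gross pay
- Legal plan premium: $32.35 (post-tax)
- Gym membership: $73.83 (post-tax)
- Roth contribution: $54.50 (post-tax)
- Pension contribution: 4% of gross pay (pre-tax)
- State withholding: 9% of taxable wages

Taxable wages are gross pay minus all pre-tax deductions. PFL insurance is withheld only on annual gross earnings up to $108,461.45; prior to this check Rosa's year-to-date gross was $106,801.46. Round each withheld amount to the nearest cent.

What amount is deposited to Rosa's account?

$2,533.76

Pension contribution: $3,347.91 × 0.04 = $133.92
457(b) deferral: $3,347.91 × 0.06 = $200.87
Pre-tax total = $133.92 + $200.87 = $334.79
Taxable wages = $3,347.91 − $334.79 = $3,013.12
State withholding: $3,013.12 × 0.09 = $271.18
Local income tax: $3,013.12 × 0.0075 = $22.60
PFL insurance: only $108,461.45 − $106,801.46 = $1,659.99 of this check is subject → $1,659.99 × 0.015 = $24.90
Gym membership: $73.83
Roth contribution: $54.50
Legal plan premium: $32.35
Total deductions = $133.92 + $200.87 + $271.18 + $22.60 + $24.90 + $73.83 + $54.50 + $32.35 = $814.15
Net pay = $3,347.91 − $814.15 = $2,533.76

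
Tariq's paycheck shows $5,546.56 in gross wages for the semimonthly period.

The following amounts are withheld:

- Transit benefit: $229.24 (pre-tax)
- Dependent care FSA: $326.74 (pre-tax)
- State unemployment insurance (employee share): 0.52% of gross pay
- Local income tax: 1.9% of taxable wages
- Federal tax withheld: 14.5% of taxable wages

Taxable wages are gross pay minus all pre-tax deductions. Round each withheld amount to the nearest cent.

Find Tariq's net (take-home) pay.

Transit benefit: $229.24
Dependent care FSA: $326.74
Pre-tax total = $229.24 + $326.74 = $555.98
Taxable wages = $5,546.56 − $555.98 = $4,990.58
Local income tax: $4,990.58 × 0.019 = $94.82
Federal tax withheld: $4,990.58 × 0.145 = $723.63
State unemployment insurance (employee share): $5,546.56 × 0.0052 = $28.84
Total deductions = $229.24 + $326.74 + $94.82 + $723.63 + $28.84 = $1,403.27
Net pay = $5,546.56 − $1,403.27 = $4,143.29

$4,143.29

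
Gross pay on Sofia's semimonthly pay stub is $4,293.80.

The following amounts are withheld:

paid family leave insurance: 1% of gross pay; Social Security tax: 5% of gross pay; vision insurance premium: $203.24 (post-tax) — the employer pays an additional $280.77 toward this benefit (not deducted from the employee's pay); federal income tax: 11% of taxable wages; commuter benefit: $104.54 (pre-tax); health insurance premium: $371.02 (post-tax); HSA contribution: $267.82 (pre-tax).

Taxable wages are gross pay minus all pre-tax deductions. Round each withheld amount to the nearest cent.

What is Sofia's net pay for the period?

Commuter benefit: $104.54
HSA contribution: $267.82
Pre-tax total = $104.54 + $267.82 = $372.36
Taxable wages = $4,293.80 − $372.36 = $3,921.44
Federal income tax: $3,921.44 × 0.11 = $431.36
Paid family leave insurance: $4,293.80 × 0.01 = $42.94
Social Security tax: $4,293.80 × 0.05 = $214.69
Vision insurance premium: $203.24
Health insurance premium: $371.02
(Employer's $280.77 toward vision insurance premium is not withheld from the employee.)
Total deductions = $104.54 + $267.82 + $431.36 + $42.94 + $214.69 + $203.24 + $371.02 = $1,635.61
Net pay = $4,293.80 − $1,635.61 = $2,658.19

$2,658.19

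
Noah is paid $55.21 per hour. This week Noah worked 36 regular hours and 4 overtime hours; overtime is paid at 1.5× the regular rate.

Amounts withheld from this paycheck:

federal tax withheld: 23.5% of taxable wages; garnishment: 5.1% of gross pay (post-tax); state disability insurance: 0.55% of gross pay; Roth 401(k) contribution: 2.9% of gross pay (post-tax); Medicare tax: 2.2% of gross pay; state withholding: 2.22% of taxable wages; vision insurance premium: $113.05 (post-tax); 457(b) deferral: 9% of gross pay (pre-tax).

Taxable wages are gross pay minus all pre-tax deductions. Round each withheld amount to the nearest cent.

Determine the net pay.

Regular pay: 36 × $55.21 = $1,987.56
Overtime pay: 4 × $55.21 × 1.5 = $331.26
Gross pay = $1,987.56 + $331.26 = $2,318.82
457(b) deferral: $2,318.82 × 0.09 = $208.69
Taxable wages = $2,318.82 − $208.69 = $2,110.13
State withholding: $2,110.13 × 0.0222 = $46.84
Federal tax withheld: $2,110.13 × 0.235 = $495.88
State disability insurance: $2,318.82 × 0.0055 = $12.75
Medicare tax: $2,318.82 × 0.022 = $51.01
Garnishment: $2,318.82 × 0.051 = $118.26
Roth 401(k) contribution: $2,318.82 × 0.029 = $67.25
Vision insurance premium: $113.05
Total deductions = $208.69 + $46.84 + $495.88 + $12.75 + $51.01 + $118.26 + $67.25 + $113.05 = $1,113.73
Net pay = $2,318.82 − $1,113.73 = $1,205.09

$1,205.09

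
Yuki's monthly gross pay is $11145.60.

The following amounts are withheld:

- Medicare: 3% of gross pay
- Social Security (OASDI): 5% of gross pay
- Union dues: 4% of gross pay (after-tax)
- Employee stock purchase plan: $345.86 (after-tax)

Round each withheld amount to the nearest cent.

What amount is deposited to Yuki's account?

Social Security (OASDI): $11145.60 × 0.05 = $557.28
Medicare: $11145.60 × 0.03 = $334.37
Union dues: $11145.60 × 0.04 = $445.82
Employee stock purchase plan: $345.86
Total deductions = $557.28 + $334.37 + $445.82 + $345.86 = $1683.33
Net pay = $11145.60 − $1683.33 = $9462.27

$9462.27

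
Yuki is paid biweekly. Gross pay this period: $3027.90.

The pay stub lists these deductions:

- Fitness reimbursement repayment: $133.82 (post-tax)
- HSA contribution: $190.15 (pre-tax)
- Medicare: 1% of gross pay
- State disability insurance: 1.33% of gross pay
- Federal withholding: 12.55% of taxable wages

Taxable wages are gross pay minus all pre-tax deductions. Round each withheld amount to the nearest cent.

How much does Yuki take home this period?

$2277.24

HSA contribution: $190.15
Taxable wages = $3027.90 − $190.15 = $2837.75
Federal withholding: $2837.75 × 0.1255 = $356.14
Medicare: $3027.90 × 0.01 = $30.28
State disability insurance: $3027.90 × 0.0133 = $40.27
Fitness reimbursement repayment: $133.82
Total deductions = $190.15 + $356.14 + $30.28 + $40.27 + $133.82 = $750.66
Net pay = $3027.90 − $750.66 = $2277.24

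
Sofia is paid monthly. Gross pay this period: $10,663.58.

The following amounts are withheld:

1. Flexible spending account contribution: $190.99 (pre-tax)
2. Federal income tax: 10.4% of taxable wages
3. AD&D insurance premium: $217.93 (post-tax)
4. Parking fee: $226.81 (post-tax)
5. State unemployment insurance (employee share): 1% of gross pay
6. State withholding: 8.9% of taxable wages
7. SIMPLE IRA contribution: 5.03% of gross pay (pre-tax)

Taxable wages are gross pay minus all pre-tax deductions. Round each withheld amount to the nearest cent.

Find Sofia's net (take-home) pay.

SIMPLE IRA contribution: $10,663.58 × 0.0503 = $536.38
Flexible spending account contribution: $190.99
Pre-tax total = $536.38 + $190.99 = $727.37
Taxable wages = $10,663.58 − $727.37 = $9,936.21
Federal income tax: $9,936.21 × 0.104 = $1,033.37
State withholding: $9,936.21 × 0.089 = $884.32
State unemployment insurance (employee share): $10,663.58 × 0.01 = $106.64
Parking fee: $226.81
AD&D insurance premium: $217.93
Total deductions = $536.38 + $190.99 + $1,033.37 + $884.32 + $106.64 + $226.81 + $217.93 = $3,196.44
Net pay = $10,663.58 − $3,196.44 = $7,467.14

$7,467.14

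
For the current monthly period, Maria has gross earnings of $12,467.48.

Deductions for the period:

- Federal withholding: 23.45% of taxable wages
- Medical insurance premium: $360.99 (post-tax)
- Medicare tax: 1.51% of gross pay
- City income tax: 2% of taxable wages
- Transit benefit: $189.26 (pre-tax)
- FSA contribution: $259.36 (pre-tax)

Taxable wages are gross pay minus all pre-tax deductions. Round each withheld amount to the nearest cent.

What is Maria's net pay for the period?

$8,410.81

FSA contribution: $259.36
Transit benefit: $189.26
Pre-tax total = $259.36 + $189.26 = $448.62
Taxable wages = $12,467.48 − $448.62 = $12,018.86
Federal withholding: $12,018.86 × 0.2345 = $2,818.42
City income tax: $12,018.86 × 0.02 = $240.38
Medicare tax: $12,467.48 × 0.0151 = $188.26
Medical insurance premium: $360.99
Total deductions = $259.36 + $189.26 + $2,818.42 + $240.38 + $188.26 + $360.99 = $4,056.67
Net pay = $12,467.48 − $4,056.67 = $8,410.81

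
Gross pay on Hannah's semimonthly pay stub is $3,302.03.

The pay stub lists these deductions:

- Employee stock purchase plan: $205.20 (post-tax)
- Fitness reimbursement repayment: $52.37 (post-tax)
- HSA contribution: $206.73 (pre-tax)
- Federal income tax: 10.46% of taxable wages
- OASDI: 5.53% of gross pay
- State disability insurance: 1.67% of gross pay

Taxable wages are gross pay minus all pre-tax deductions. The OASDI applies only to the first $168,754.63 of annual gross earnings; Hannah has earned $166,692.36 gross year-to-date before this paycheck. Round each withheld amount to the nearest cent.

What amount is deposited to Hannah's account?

$2,344.78

HSA contribution: $206.73
Taxable wages = $3,302.03 − $206.73 = $3,095.30
Federal income tax: $3,095.30 × 0.1046 = $323.77
State disability insurance: $3,302.03 × 0.0167 = $55.14
OASDI: only $168,754.63 − $166,692.36 = $2,062.27 of this check is subject → $2,062.27 × 0.0553 = $114.04
Fitness reimbursement repayment: $52.37
Employee stock purchase plan: $205.20
Total deductions = $206.73 + $323.77 + $55.14 + $114.04 + $52.37 + $205.20 = $957.25
Net pay = $3,302.03 − $957.25 = $2,344.78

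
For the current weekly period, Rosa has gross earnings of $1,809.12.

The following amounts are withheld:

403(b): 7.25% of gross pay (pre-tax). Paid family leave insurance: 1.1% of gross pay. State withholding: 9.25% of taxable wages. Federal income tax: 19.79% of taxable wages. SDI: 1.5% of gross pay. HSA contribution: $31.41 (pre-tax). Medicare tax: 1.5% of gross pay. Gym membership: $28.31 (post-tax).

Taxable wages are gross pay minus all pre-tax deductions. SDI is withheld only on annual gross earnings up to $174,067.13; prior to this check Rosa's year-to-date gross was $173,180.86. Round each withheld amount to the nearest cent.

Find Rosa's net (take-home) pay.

$1,079.75

403(b): $1,809.12 × 0.0725 = $131.16
HSA contribution: $31.41
Pre-tax total = $131.16 + $31.41 = $162.57
Taxable wages = $1,809.12 − $162.57 = $1,646.55
Federal income tax: $1,646.55 × 0.1979 = $325.85
State withholding: $1,646.55 × 0.0925 = $152.31
Paid family leave insurance: $1,809.12 × 0.011 = $19.90
SDI: only $174,067.13 − $173,180.86 = $886.27 of this check is subject → $886.27 × 0.015 = $13.29
Medicare tax: $1,809.12 × 0.015 = $27.14
Gym membership: $28.31
Total deductions = $131.16 + $31.41 + $325.85 + $152.31 + $19.90 + $13.29 + $27.14 + $28.31 = $729.37
Net pay = $1,809.12 − $729.37 = $1,079.75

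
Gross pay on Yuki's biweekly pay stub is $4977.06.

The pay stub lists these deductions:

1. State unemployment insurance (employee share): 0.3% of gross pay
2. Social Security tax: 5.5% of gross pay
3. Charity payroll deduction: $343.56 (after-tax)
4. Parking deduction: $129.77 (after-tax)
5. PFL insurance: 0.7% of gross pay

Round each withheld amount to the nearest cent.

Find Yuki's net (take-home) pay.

Social Security tax: $4977.06 × 0.055 = $273.74
State unemployment insurance (employee share): $4977.06 × 0.003 = $14.93
PFL insurance: $4977.06 × 0.007 = $34.84
Charity payroll deduction: $343.56
Parking deduction: $129.77
Total deductions = $273.74 + $14.93 + $34.84 + $343.56 + $129.77 = $796.84
Net pay = $4977.06 − $796.84 = $4180.22

$4180.22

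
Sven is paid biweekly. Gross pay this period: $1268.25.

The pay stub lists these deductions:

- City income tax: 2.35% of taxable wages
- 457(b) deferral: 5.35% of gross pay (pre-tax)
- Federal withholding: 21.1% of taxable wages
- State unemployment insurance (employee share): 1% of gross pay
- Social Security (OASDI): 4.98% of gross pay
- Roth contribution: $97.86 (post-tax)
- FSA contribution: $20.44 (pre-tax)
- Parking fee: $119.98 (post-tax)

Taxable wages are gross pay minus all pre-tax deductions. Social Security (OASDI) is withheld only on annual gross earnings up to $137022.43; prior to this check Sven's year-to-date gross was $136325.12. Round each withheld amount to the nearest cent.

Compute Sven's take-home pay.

$638.01

FSA contribution: $20.44
457(b) deferral: $1268.25 × 0.0535 = $67.85
Pre-tax total = $20.44 + $67.85 = $88.29
Taxable wages = $1268.25 − $88.29 = $1179.96
City income tax: $1179.96 × 0.0235 = $27.73
Federal withholding: $1179.96 × 0.211 = $248.97
Social Security (OASDI): only $137022.43 − $136325.12 = $697.31 of this check is subject → $697.31 × 0.0498 = $34.73
State unemployment insurance (employee share): $1268.25 × 0.01 = $12.68
Parking fee: $119.98
Roth contribution: $97.86
Total deductions = $20.44 + $67.85 + $27.73 + $248.97 + $34.73 + $12.68 + $119.98 + $97.86 = $630.24
Net pay = $1268.25 − $630.24 = $638.01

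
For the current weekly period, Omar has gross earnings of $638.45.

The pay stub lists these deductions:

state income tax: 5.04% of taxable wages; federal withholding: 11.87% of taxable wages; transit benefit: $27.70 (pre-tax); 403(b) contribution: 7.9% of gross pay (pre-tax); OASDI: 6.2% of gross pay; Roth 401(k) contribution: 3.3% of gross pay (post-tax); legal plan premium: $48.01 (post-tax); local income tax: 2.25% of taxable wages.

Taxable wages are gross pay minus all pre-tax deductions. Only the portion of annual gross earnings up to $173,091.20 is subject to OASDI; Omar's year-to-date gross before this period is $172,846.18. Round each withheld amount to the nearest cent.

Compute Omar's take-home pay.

$368.68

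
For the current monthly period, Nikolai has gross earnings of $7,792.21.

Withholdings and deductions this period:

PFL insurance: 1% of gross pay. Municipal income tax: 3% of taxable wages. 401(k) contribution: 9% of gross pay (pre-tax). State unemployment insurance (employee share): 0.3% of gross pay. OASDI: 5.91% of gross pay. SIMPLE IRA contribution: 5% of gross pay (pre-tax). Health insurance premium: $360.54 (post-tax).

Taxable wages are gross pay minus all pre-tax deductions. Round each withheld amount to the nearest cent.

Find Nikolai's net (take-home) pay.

401(k) contribution: $7,792.21 × 0.09 = $701.30
SIMPLE IRA contribution: $7,792.21 × 0.05 = $389.61
Pre-tax total = $701.30 + $389.61 = $1,090.91
Taxable wages = $7,792.21 − $1,090.91 = $6,701.30
Municipal income tax: $6,701.30 × 0.03 = $201.04
OASDI: $7,792.21 × 0.0591 = $460.52
State unemployment insurance (employee share): $7,792.21 × 0.003 = $23.38
PFL insurance: $7,792.21 × 0.01 = $77.92
Health insurance premium: $360.54
Total deductions = $701.30 + $389.61 + $201.04 + $460.52 + $23.38 + $77.92 + $360.54 = $2,214.31
Net pay = $7,792.21 − $2,214.31 = $5,577.90

$5,577.90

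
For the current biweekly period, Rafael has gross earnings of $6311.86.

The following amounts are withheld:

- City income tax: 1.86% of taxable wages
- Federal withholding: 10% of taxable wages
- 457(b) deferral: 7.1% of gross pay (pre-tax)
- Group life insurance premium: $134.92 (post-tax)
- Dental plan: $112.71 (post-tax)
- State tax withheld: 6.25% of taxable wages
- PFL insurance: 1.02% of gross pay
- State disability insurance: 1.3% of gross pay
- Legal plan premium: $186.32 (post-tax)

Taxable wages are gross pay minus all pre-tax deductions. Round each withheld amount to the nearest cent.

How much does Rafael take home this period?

457(b) deferral: $6311.86 × 0.071 = $448.14
Taxable wages = $6311.86 − $448.14 = $5863.72
Federal withholding: $5863.72 × 0.1 = $586.37
City income tax: $5863.72 × 0.0186 = $109.07
State tax withheld: $5863.72 × 0.0625 = $366.48
State disability insurance: $6311.86 × 0.013 = $82.05
PFL insurance: $6311.86 × 0.0102 = $64.38
Group life insurance premium: $134.92
Dental plan: $112.71
Legal plan premium: $186.32
Total deductions = $448.14 + $586.37 + $109.07 + $366.48 + $82.05 + $64.38 + $134.92 + $112.71 + $186.32 = $2090.44
Net pay = $6311.86 − $2090.44 = $4221.42

$4221.42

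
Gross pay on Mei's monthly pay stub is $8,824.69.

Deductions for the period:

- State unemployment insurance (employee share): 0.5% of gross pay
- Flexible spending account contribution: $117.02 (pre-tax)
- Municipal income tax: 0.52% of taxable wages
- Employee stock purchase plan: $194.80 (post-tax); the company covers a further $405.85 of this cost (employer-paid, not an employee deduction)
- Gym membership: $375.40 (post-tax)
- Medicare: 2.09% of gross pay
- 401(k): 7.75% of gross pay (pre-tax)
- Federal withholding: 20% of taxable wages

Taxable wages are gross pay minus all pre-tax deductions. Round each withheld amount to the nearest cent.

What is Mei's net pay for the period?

Flexible spending account contribution: $117.02
401(k): $8,824.69 × 0.0775 = $683.91
Pre-tax total = $117.02 + $683.91 = $800.93
Taxable wages = $8,824.69 − $800.93 = $8,023.76
Federal withholding: $8,023.76 × 0.2 = $1,604.75
Municipal income tax: $8,023.76 × 0.0052 = $41.72
State unemployment insurance (employee share): $8,824.69 × 0.005 = $44.12
Medicare: $8,824.69 × 0.0209 = $184.44
Employee stock purchase plan: $194.80
Gym membership: $375.40
(Employer's $405.85 toward employee stock purchase plan is not withheld from the employee.)
Total deductions = $117.02 + $683.91 + $1,604.75 + $41.72 + $44.12 + $184.44 + $194.80 + $375.40 = $3,246.16
Net pay = $8,824.69 − $3,246.16 = $5,578.53

$5,578.53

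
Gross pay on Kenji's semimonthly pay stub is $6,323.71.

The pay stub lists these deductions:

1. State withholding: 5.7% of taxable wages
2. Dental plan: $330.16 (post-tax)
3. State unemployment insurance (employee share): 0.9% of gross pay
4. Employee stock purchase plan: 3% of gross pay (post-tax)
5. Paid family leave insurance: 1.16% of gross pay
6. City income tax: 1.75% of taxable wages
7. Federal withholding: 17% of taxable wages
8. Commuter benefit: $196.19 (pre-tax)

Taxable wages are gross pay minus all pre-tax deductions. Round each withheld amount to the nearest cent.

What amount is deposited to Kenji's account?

$3,979.20

Commuter benefit: $196.19
Taxable wages = $6,323.71 − $196.19 = $6,127.52
State withholding: $6,127.52 × 0.057 = $349.27
Federal withholding: $6,127.52 × 0.17 = $1,041.68
City income tax: $6,127.52 × 0.0175 = $107.23
State unemployment insurance (employee share): $6,323.71 × 0.009 = $56.91
Paid family leave insurance: $6,323.71 × 0.0116 = $73.36
Dental plan: $330.16
Employee stock purchase plan: $6,323.71 × 0.03 = $189.71
Total deductions = $196.19 + $349.27 + $1,041.68 + $107.23 + $56.91 + $73.36 + $330.16 + $189.71 = $2,344.51
Net pay = $6,323.71 − $2,344.51 = $3,979.20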